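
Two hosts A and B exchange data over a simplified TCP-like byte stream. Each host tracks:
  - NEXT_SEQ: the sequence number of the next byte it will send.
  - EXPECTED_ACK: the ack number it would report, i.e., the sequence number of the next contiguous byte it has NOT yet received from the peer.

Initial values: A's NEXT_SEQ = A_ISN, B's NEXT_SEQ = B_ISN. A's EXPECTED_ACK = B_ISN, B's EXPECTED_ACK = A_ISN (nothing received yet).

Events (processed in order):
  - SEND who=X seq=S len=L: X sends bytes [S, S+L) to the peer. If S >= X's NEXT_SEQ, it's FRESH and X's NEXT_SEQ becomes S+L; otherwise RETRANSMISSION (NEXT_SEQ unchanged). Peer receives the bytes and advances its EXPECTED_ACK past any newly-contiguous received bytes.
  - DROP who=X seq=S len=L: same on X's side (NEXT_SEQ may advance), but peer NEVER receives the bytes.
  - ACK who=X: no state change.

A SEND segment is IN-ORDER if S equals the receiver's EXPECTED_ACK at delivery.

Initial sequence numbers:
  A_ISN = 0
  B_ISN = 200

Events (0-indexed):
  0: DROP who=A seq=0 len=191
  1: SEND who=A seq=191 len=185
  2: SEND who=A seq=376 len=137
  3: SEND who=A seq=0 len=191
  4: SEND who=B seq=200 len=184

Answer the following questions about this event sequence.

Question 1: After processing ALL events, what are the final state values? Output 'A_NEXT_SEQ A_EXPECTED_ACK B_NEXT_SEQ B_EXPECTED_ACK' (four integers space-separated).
Answer: 513 384 384 513

Derivation:
After event 0: A_seq=191 A_ack=200 B_seq=200 B_ack=0
After event 1: A_seq=376 A_ack=200 B_seq=200 B_ack=0
After event 2: A_seq=513 A_ack=200 B_seq=200 B_ack=0
After event 3: A_seq=513 A_ack=200 B_seq=200 B_ack=513
After event 4: A_seq=513 A_ack=384 B_seq=384 B_ack=513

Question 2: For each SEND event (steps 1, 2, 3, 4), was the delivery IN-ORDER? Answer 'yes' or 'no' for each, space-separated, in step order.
Answer: no no yes yes

Derivation:
Step 1: SEND seq=191 -> out-of-order
Step 2: SEND seq=376 -> out-of-order
Step 3: SEND seq=0 -> in-order
Step 4: SEND seq=200 -> in-order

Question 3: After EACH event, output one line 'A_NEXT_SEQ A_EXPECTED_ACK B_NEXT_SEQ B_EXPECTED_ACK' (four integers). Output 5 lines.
191 200 200 0
376 200 200 0
513 200 200 0
513 200 200 513
513 384 384 513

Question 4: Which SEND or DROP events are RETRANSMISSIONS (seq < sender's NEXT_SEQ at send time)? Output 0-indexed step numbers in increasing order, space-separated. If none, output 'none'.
Step 0: DROP seq=0 -> fresh
Step 1: SEND seq=191 -> fresh
Step 2: SEND seq=376 -> fresh
Step 3: SEND seq=0 -> retransmit
Step 4: SEND seq=200 -> fresh

Answer: 3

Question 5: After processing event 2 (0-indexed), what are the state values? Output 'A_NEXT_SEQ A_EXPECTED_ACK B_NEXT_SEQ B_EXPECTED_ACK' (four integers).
After event 0: A_seq=191 A_ack=200 B_seq=200 B_ack=0
After event 1: A_seq=376 A_ack=200 B_seq=200 B_ack=0
After event 2: A_seq=513 A_ack=200 B_seq=200 B_ack=0

513 200 200 0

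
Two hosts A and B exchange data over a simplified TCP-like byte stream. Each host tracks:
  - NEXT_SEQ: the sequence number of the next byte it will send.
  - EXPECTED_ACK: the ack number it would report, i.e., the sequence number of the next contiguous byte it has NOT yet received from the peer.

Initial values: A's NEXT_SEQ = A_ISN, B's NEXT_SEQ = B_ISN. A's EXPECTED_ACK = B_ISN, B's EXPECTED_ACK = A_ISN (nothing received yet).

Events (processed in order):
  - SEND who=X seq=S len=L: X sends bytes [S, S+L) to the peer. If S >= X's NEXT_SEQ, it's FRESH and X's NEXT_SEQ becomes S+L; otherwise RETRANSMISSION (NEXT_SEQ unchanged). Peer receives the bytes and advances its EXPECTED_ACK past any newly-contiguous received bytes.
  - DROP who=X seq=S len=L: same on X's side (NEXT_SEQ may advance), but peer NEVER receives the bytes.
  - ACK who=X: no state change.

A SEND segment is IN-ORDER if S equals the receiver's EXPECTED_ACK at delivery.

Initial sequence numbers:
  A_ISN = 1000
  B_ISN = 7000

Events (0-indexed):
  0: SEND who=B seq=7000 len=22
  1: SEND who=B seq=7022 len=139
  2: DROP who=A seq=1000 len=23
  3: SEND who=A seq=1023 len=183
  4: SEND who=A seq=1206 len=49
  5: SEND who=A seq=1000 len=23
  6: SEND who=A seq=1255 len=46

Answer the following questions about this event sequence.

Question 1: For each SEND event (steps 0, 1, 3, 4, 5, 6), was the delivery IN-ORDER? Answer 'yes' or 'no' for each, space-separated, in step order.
Answer: yes yes no no yes yes

Derivation:
Step 0: SEND seq=7000 -> in-order
Step 1: SEND seq=7022 -> in-order
Step 3: SEND seq=1023 -> out-of-order
Step 4: SEND seq=1206 -> out-of-order
Step 5: SEND seq=1000 -> in-order
Step 6: SEND seq=1255 -> in-order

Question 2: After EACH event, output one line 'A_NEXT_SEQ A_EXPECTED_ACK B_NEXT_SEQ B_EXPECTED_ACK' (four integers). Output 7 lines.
1000 7022 7022 1000
1000 7161 7161 1000
1023 7161 7161 1000
1206 7161 7161 1000
1255 7161 7161 1000
1255 7161 7161 1255
1301 7161 7161 1301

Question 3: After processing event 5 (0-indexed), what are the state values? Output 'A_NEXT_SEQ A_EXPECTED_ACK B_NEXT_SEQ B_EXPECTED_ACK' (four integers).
After event 0: A_seq=1000 A_ack=7022 B_seq=7022 B_ack=1000
After event 1: A_seq=1000 A_ack=7161 B_seq=7161 B_ack=1000
After event 2: A_seq=1023 A_ack=7161 B_seq=7161 B_ack=1000
After event 3: A_seq=1206 A_ack=7161 B_seq=7161 B_ack=1000
After event 4: A_seq=1255 A_ack=7161 B_seq=7161 B_ack=1000
After event 5: A_seq=1255 A_ack=7161 B_seq=7161 B_ack=1255

1255 7161 7161 1255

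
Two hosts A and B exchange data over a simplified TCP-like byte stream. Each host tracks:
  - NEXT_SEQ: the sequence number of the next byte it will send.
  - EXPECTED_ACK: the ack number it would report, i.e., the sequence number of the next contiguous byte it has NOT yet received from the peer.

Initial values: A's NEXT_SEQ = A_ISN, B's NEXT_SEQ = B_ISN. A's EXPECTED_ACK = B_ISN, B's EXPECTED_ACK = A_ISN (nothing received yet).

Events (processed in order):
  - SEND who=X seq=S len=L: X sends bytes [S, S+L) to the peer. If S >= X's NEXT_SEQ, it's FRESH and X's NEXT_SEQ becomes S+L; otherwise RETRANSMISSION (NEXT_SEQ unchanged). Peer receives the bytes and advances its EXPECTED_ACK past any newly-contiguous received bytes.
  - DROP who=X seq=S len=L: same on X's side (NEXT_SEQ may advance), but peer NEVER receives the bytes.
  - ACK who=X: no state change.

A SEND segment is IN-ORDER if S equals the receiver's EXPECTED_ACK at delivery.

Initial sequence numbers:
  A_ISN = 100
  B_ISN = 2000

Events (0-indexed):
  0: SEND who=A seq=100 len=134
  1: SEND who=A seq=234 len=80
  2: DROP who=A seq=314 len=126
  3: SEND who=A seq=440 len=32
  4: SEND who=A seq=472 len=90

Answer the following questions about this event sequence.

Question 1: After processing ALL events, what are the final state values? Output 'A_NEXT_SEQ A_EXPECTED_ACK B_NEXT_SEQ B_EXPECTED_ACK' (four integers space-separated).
After event 0: A_seq=234 A_ack=2000 B_seq=2000 B_ack=234
After event 1: A_seq=314 A_ack=2000 B_seq=2000 B_ack=314
After event 2: A_seq=440 A_ack=2000 B_seq=2000 B_ack=314
After event 3: A_seq=472 A_ack=2000 B_seq=2000 B_ack=314
After event 4: A_seq=562 A_ack=2000 B_seq=2000 B_ack=314

Answer: 562 2000 2000 314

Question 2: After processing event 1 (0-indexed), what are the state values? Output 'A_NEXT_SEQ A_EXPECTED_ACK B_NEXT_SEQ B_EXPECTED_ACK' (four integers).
After event 0: A_seq=234 A_ack=2000 B_seq=2000 B_ack=234
After event 1: A_seq=314 A_ack=2000 B_seq=2000 B_ack=314

314 2000 2000 314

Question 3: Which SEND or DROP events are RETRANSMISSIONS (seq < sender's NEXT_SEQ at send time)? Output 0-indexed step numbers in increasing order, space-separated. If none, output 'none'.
Answer: none

Derivation:
Step 0: SEND seq=100 -> fresh
Step 1: SEND seq=234 -> fresh
Step 2: DROP seq=314 -> fresh
Step 3: SEND seq=440 -> fresh
Step 4: SEND seq=472 -> fresh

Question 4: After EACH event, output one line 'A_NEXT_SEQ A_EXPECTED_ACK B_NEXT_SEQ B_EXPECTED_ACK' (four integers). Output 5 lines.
234 2000 2000 234
314 2000 2000 314
440 2000 2000 314
472 2000 2000 314
562 2000 2000 314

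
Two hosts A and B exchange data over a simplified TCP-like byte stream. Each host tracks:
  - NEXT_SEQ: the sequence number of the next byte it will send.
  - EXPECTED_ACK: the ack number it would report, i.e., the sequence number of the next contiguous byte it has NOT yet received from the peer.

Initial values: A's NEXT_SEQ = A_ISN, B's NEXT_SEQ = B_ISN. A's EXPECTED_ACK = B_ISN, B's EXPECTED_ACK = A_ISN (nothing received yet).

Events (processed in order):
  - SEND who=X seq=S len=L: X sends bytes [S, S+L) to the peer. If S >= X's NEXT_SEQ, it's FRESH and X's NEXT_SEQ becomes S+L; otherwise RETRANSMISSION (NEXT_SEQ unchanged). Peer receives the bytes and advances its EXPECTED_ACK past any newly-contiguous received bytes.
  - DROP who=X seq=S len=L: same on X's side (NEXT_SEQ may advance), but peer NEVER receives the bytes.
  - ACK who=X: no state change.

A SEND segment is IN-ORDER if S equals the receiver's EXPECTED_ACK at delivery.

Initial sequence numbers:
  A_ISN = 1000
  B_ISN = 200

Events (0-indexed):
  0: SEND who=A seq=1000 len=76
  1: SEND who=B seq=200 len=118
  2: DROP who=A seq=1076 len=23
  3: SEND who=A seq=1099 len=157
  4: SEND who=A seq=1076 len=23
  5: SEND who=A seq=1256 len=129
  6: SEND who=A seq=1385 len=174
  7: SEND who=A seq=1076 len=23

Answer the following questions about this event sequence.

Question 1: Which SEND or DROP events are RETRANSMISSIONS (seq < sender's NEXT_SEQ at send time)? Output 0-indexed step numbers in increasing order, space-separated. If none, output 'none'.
Step 0: SEND seq=1000 -> fresh
Step 1: SEND seq=200 -> fresh
Step 2: DROP seq=1076 -> fresh
Step 3: SEND seq=1099 -> fresh
Step 4: SEND seq=1076 -> retransmit
Step 5: SEND seq=1256 -> fresh
Step 6: SEND seq=1385 -> fresh
Step 7: SEND seq=1076 -> retransmit

Answer: 4 7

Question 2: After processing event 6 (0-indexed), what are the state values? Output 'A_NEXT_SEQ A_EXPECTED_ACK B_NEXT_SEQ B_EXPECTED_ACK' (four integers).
After event 0: A_seq=1076 A_ack=200 B_seq=200 B_ack=1076
After event 1: A_seq=1076 A_ack=318 B_seq=318 B_ack=1076
After event 2: A_seq=1099 A_ack=318 B_seq=318 B_ack=1076
After event 3: A_seq=1256 A_ack=318 B_seq=318 B_ack=1076
After event 4: A_seq=1256 A_ack=318 B_seq=318 B_ack=1256
After event 5: A_seq=1385 A_ack=318 B_seq=318 B_ack=1385
After event 6: A_seq=1559 A_ack=318 B_seq=318 B_ack=1559

1559 318 318 1559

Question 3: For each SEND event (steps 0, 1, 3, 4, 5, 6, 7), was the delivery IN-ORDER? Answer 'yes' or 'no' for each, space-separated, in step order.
Step 0: SEND seq=1000 -> in-order
Step 1: SEND seq=200 -> in-order
Step 3: SEND seq=1099 -> out-of-order
Step 4: SEND seq=1076 -> in-order
Step 5: SEND seq=1256 -> in-order
Step 6: SEND seq=1385 -> in-order
Step 7: SEND seq=1076 -> out-of-order

Answer: yes yes no yes yes yes no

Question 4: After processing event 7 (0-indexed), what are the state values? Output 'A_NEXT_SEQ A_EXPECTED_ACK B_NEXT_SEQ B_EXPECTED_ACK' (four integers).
After event 0: A_seq=1076 A_ack=200 B_seq=200 B_ack=1076
After event 1: A_seq=1076 A_ack=318 B_seq=318 B_ack=1076
After event 2: A_seq=1099 A_ack=318 B_seq=318 B_ack=1076
After event 3: A_seq=1256 A_ack=318 B_seq=318 B_ack=1076
After event 4: A_seq=1256 A_ack=318 B_seq=318 B_ack=1256
After event 5: A_seq=1385 A_ack=318 B_seq=318 B_ack=1385
After event 6: A_seq=1559 A_ack=318 B_seq=318 B_ack=1559
After event 7: A_seq=1559 A_ack=318 B_seq=318 B_ack=1559

1559 318 318 1559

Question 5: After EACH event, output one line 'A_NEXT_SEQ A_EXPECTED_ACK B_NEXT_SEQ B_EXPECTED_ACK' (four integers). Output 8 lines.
1076 200 200 1076
1076 318 318 1076
1099 318 318 1076
1256 318 318 1076
1256 318 318 1256
1385 318 318 1385
1559 318 318 1559
1559 318 318 1559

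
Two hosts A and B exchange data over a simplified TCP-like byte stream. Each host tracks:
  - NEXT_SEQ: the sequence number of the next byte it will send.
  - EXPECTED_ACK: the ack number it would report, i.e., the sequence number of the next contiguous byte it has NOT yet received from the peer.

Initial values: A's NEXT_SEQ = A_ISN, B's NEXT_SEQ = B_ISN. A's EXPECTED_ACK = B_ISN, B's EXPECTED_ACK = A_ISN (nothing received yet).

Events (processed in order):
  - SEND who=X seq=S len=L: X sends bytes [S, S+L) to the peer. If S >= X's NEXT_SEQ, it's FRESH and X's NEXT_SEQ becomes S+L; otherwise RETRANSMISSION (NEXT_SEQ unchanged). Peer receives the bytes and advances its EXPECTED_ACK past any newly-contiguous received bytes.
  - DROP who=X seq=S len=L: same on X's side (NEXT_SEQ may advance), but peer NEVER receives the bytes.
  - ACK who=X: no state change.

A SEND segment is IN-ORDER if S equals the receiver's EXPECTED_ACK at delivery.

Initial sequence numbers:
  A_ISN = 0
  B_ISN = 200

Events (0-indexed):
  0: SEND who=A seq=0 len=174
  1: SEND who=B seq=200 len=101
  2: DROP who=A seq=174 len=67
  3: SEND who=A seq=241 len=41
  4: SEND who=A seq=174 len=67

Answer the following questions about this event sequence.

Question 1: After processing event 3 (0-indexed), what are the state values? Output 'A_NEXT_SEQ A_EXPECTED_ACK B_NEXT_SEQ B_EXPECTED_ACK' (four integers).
After event 0: A_seq=174 A_ack=200 B_seq=200 B_ack=174
After event 1: A_seq=174 A_ack=301 B_seq=301 B_ack=174
After event 2: A_seq=241 A_ack=301 B_seq=301 B_ack=174
After event 3: A_seq=282 A_ack=301 B_seq=301 B_ack=174

282 301 301 174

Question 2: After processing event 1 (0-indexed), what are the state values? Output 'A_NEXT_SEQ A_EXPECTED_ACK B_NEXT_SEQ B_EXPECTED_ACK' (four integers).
After event 0: A_seq=174 A_ack=200 B_seq=200 B_ack=174
After event 1: A_seq=174 A_ack=301 B_seq=301 B_ack=174

174 301 301 174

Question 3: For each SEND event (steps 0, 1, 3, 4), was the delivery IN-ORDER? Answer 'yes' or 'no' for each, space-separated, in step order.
Step 0: SEND seq=0 -> in-order
Step 1: SEND seq=200 -> in-order
Step 3: SEND seq=241 -> out-of-order
Step 4: SEND seq=174 -> in-order

Answer: yes yes no yes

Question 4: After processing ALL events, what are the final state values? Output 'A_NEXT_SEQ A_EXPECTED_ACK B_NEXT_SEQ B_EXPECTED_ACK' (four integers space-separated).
Answer: 282 301 301 282

Derivation:
After event 0: A_seq=174 A_ack=200 B_seq=200 B_ack=174
After event 1: A_seq=174 A_ack=301 B_seq=301 B_ack=174
After event 2: A_seq=241 A_ack=301 B_seq=301 B_ack=174
After event 3: A_seq=282 A_ack=301 B_seq=301 B_ack=174
After event 4: A_seq=282 A_ack=301 B_seq=301 B_ack=282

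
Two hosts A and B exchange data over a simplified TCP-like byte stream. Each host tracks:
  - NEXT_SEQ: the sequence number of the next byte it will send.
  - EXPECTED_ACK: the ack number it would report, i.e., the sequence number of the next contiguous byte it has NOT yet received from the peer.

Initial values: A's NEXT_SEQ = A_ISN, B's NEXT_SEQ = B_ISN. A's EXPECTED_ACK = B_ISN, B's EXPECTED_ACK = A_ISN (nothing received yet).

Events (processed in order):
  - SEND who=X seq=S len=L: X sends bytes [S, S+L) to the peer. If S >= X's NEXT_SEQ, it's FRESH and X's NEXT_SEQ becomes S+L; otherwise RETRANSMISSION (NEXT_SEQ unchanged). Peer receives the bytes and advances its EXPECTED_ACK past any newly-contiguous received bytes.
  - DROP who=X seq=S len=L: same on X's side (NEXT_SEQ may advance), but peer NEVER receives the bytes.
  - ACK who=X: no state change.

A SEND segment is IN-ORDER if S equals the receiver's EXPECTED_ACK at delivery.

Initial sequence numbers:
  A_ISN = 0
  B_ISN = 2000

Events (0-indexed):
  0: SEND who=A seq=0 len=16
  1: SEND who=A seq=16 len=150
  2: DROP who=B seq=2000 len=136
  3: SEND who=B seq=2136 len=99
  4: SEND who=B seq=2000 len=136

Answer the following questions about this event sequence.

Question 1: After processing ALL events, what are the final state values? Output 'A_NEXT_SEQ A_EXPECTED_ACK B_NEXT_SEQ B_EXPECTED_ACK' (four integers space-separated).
Answer: 166 2235 2235 166

Derivation:
After event 0: A_seq=16 A_ack=2000 B_seq=2000 B_ack=16
After event 1: A_seq=166 A_ack=2000 B_seq=2000 B_ack=166
After event 2: A_seq=166 A_ack=2000 B_seq=2136 B_ack=166
After event 3: A_seq=166 A_ack=2000 B_seq=2235 B_ack=166
After event 4: A_seq=166 A_ack=2235 B_seq=2235 B_ack=166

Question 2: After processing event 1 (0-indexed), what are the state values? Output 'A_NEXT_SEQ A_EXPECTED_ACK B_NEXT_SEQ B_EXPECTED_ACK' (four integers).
After event 0: A_seq=16 A_ack=2000 B_seq=2000 B_ack=16
After event 1: A_seq=166 A_ack=2000 B_seq=2000 B_ack=166

166 2000 2000 166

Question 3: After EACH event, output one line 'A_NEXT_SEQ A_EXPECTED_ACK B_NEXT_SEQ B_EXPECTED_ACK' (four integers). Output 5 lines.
16 2000 2000 16
166 2000 2000 166
166 2000 2136 166
166 2000 2235 166
166 2235 2235 166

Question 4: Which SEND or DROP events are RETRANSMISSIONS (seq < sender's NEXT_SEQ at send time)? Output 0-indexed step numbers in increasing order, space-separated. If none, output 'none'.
Step 0: SEND seq=0 -> fresh
Step 1: SEND seq=16 -> fresh
Step 2: DROP seq=2000 -> fresh
Step 3: SEND seq=2136 -> fresh
Step 4: SEND seq=2000 -> retransmit

Answer: 4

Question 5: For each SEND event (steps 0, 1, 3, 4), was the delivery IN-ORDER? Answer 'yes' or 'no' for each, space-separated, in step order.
Answer: yes yes no yes

Derivation:
Step 0: SEND seq=0 -> in-order
Step 1: SEND seq=16 -> in-order
Step 3: SEND seq=2136 -> out-of-order
Step 4: SEND seq=2000 -> in-order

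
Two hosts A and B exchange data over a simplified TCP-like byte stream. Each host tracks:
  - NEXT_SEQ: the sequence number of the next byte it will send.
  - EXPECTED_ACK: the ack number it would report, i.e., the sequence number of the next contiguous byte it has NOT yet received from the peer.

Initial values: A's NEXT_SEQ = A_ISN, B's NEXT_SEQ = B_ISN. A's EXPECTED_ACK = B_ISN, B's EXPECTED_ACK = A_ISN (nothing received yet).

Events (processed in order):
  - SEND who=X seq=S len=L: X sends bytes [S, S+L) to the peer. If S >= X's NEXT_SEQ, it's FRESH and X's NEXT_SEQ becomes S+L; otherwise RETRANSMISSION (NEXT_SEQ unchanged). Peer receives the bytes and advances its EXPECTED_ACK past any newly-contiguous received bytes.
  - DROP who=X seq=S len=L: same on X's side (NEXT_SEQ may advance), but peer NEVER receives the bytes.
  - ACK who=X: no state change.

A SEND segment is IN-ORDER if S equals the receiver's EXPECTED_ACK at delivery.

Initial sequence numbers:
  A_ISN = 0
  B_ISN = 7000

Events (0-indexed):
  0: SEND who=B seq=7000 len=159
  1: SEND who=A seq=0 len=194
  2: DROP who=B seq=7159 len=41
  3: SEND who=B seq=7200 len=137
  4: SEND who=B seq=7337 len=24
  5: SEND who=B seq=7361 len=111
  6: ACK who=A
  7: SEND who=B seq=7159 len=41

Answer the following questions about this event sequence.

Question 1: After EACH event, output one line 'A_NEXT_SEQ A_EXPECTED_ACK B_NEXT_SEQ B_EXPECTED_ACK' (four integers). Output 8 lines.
0 7159 7159 0
194 7159 7159 194
194 7159 7200 194
194 7159 7337 194
194 7159 7361 194
194 7159 7472 194
194 7159 7472 194
194 7472 7472 194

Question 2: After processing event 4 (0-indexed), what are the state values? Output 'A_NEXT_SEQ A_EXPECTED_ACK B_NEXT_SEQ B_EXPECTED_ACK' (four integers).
After event 0: A_seq=0 A_ack=7159 B_seq=7159 B_ack=0
After event 1: A_seq=194 A_ack=7159 B_seq=7159 B_ack=194
After event 2: A_seq=194 A_ack=7159 B_seq=7200 B_ack=194
After event 3: A_seq=194 A_ack=7159 B_seq=7337 B_ack=194
After event 4: A_seq=194 A_ack=7159 B_seq=7361 B_ack=194

194 7159 7361 194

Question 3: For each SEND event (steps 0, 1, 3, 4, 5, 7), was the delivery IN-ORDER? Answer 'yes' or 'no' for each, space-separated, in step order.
Answer: yes yes no no no yes

Derivation:
Step 0: SEND seq=7000 -> in-order
Step 1: SEND seq=0 -> in-order
Step 3: SEND seq=7200 -> out-of-order
Step 4: SEND seq=7337 -> out-of-order
Step 5: SEND seq=7361 -> out-of-order
Step 7: SEND seq=7159 -> in-order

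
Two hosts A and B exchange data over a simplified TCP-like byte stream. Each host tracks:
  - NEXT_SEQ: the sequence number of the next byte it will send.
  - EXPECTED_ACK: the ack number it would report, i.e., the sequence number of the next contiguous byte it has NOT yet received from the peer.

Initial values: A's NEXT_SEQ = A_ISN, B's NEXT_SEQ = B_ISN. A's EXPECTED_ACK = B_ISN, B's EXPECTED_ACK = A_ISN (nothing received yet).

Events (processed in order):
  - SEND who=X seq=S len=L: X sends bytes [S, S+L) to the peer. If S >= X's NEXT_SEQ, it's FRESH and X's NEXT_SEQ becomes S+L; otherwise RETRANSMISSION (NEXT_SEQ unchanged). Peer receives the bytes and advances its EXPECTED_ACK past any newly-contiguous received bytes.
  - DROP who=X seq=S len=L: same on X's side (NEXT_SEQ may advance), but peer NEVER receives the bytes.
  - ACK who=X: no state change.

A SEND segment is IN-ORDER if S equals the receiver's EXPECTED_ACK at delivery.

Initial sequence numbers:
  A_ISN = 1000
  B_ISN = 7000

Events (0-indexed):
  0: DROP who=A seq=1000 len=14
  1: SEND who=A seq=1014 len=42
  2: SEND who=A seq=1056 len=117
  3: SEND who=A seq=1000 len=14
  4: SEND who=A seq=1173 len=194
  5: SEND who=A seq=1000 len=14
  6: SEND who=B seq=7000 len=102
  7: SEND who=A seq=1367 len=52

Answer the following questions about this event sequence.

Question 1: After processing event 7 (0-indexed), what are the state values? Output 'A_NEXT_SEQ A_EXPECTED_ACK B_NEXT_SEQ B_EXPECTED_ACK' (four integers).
After event 0: A_seq=1014 A_ack=7000 B_seq=7000 B_ack=1000
After event 1: A_seq=1056 A_ack=7000 B_seq=7000 B_ack=1000
After event 2: A_seq=1173 A_ack=7000 B_seq=7000 B_ack=1000
After event 3: A_seq=1173 A_ack=7000 B_seq=7000 B_ack=1173
After event 4: A_seq=1367 A_ack=7000 B_seq=7000 B_ack=1367
After event 5: A_seq=1367 A_ack=7000 B_seq=7000 B_ack=1367
After event 6: A_seq=1367 A_ack=7102 B_seq=7102 B_ack=1367
After event 7: A_seq=1419 A_ack=7102 B_seq=7102 B_ack=1419

1419 7102 7102 1419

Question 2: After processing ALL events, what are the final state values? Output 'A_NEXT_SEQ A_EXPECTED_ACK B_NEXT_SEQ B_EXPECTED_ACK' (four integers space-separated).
Answer: 1419 7102 7102 1419

Derivation:
After event 0: A_seq=1014 A_ack=7000 B_seq=7000 B_ack=1000
After event 1: A_seq=1056 A_ack=7000 B_seq=7000 B_ack=1000
After event 2: A_seq=1173 A_ack=7000 B_seq=7000 B_ack=1000
After event 3: A_seq=1173 A_ack=7000 B_seq=7000 B_ack=1173
After event 4: A_seq=1367 A_ack=7000 B_seq=7000 B_ack=1367
After event 5: A_seq=1367 A_ack=7000 B_seq=7000 B_ack=1367
After event 6: A_seq=1367 A_ack=7102 B_seq=7102 B_ack=1367
After event 7: A_seq=1419 A_ack=7102 B_seq=7102 B_ack=1419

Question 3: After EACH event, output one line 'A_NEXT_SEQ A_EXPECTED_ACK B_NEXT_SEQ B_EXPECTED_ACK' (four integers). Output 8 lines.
1014 7000 7000 1000
1056 7000 7000 1000
1173 7000 7000 1000
1173 7000 7000 1173
1367 7000 7000 1367
1367 7000 7000 1367
1367 7102 7102 1367
1419 7102 7102 1419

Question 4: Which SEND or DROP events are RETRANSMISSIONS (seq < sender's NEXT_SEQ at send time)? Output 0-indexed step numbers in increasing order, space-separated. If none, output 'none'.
Answer: 3 5

Derivation:
Step 0: DROP seq=1000 -> fresh
Step 1: SEND seq=1014 -> fresh
Step 2: SEND seq=1056 -> fresh
Step 3: SEND seq=1000 -> retransmit
Step 4: SEND seq=1173 -> fresh
Step 5: SEND seq=1000 -> retransmit
Step 6: SEND seq=7000 -> fresh
Step 7: SEND seq=1367 -> fresh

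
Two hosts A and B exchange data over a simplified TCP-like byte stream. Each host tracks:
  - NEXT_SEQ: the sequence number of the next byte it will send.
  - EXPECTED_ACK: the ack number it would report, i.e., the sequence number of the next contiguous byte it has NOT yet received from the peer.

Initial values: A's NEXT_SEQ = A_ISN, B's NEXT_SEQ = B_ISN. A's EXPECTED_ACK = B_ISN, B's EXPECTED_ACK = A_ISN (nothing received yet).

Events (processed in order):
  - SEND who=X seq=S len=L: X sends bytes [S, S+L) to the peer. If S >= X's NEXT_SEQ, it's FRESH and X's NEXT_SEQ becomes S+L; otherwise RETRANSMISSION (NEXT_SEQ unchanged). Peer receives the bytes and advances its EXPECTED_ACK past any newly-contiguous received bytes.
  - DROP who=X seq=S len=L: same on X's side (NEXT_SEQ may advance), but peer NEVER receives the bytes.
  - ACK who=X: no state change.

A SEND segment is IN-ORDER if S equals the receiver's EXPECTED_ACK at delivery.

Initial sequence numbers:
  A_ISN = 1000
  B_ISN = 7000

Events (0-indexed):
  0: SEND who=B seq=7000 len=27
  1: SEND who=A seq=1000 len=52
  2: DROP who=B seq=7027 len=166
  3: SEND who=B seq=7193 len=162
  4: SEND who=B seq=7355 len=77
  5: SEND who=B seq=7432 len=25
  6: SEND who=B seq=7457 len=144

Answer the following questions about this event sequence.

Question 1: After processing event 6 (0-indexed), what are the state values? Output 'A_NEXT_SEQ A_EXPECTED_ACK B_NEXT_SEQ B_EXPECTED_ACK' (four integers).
After event 0: A_seq=1000 A_ack=7027 B_seq=7027 B_ack=1000
After event 1: A_seq=1052 A_ack=7027 B_seq=7027 B_ack=1052
After event 2: A_seq=1052 A_ack=7027 B_seq=7193 B_ack=1052
After event 3: A_seq=1052 A_ack=7027 B_seq=7355 B_ack=1052
After event 4: A_seq=1052 A_ack=7027 B_seq=7432 B_ack=1052
After event 5: A_seq=1052 A_ack=7027 B_seq=7457 B_ack=1052
After event 6: A_seq=1052 A_ack=7027 B_seq=7601 B_ack=1052

1052 7027 7601 1052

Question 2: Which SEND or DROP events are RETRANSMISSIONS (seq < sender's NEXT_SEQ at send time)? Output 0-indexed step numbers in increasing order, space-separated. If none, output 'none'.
Answer: none

Derivation:
Step 0: SEND seq=7000 -> fresh
Step 1: SEND seq=1000 -> fresh
Step 2: DROP seq=7027 -> fresh
Step 3: SEND seq=7193 -> fresh
Step 4: SEND seq=7355 -> fresh
Step 5: SEND seq=7432 -> fresh
Step 6: SEND seq=7457 -> fresh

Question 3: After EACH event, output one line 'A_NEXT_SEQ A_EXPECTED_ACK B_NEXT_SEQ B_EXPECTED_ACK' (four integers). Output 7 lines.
1000 7027 7027 1000
1052 7027 7027 1052
1052 7027 7193 1052
1052 7027 7355 1052
1052 7027 7432 1052
1052 7027 7457 1052
1052 7027 7601 1052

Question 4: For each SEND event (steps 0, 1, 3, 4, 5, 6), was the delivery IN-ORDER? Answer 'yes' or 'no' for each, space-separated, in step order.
Answer: yes yes no no no no

Derivation:
Step 0: SEND seq=7000 -> in-order
Step 1: SEND seq=1000 -> in-order
Step 3: SEND seq=7193 -> out-of-order
Step 4: SEND seq=7355 -> out-of-order
Step 5: SEND seq=7432 -> out-of-order
Step 6: SEND seq=7457 -> out-of-order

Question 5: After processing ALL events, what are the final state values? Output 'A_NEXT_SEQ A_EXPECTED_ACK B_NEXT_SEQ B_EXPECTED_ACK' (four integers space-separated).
After event 0: A_seq=1000 A_ack=7027 B_seq=7027 B_ack=1000
After event 1: A_seq=1052 A_ack=7027 B_seq=7027 B_ack=1052
After event 2: A_seq=1052 A_ack=7027 B_seq=7193 B_ack=1052
After event 3: A_seq=1052 A_ack=7027 B_seq=7355 B_ack=1052
After event 4: A_seq=1052 A_ack=7027 B_seq=7432 B_ack=1052
After event 5: A_seq=1052 A_ack=7027 B_seq=7457 B_ack=1052
After event 6: A_seq=1052 A_ack=7027 B_seq=7601 B_ack=1052

Answer: 1052 7027 7601 1052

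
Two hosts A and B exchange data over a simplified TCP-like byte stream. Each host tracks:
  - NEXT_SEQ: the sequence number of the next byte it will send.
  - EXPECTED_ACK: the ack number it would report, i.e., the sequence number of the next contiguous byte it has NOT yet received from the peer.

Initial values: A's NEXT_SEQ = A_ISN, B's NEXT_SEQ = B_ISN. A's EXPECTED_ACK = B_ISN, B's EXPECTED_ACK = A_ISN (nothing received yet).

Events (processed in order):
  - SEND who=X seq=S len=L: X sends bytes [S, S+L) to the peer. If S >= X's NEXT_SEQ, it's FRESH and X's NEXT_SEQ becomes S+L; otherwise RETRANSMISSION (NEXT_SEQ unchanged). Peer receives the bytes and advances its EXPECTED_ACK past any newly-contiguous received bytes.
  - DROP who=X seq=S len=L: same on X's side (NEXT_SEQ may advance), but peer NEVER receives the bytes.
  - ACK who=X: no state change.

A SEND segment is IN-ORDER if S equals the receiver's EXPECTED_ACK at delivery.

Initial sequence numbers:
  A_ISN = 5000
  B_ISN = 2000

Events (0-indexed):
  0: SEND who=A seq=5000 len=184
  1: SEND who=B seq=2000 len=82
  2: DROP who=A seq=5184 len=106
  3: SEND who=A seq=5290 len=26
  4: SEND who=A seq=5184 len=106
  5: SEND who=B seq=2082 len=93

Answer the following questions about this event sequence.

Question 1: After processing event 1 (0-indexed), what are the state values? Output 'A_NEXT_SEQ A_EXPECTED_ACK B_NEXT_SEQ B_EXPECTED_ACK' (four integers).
After event 0: A_seq=5184 A_ack=2000 B_seq=2000 B_ack=5184
After event 1: A_seq=5184 A_ack=2082 B_seq=2082 B_ack=5184

5184 2082 2082 5184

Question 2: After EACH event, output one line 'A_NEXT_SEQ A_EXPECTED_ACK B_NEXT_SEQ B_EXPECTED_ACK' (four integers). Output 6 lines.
5184 2000 2000 5184
5184 2082 2082 5184
5290 2082 2082 5184
5316 2082 2082 5184
5316 2082 2082 5316
5316 2175 2175 5316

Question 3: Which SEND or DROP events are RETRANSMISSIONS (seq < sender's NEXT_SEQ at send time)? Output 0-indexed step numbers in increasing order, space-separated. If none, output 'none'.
Step 0: SEND seq=5000 -> fresh
Step 1: SEND seq=2000 -> fresh
Step 2: DROP seq=5184 -> fresh
Step 3: SEND seq=5290 -> fresh
Step 4: SEND seq=5184 -> retransmit
Step 5: SEND seq=2082 -> fresh

Answer: 4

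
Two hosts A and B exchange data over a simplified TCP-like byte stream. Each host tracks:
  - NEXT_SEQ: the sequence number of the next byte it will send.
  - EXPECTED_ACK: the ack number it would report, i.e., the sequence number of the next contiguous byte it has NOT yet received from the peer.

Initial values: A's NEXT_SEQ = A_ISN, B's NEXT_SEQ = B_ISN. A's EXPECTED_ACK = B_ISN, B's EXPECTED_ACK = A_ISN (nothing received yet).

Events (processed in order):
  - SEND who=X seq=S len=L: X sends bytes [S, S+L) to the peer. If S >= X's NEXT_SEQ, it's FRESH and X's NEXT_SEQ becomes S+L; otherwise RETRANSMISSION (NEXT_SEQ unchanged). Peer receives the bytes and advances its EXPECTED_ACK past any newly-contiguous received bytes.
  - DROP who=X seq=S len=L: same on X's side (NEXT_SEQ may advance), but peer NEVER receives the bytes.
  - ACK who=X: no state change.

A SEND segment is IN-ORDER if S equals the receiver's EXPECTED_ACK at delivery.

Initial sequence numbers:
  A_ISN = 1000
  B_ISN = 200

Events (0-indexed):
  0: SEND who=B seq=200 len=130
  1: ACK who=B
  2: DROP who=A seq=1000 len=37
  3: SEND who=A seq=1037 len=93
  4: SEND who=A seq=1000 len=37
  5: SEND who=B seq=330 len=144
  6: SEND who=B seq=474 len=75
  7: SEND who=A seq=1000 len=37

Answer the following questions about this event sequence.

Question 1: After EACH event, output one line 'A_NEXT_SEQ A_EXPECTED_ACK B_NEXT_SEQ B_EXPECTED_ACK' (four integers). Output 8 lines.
1000 330 330 1000
1000 330 330 1000
1037 330 330 1000
1130 330 330 1000
1130 330 330 1130
1130 474 474 1130
1130 549 549 1130
1130 549 549 1130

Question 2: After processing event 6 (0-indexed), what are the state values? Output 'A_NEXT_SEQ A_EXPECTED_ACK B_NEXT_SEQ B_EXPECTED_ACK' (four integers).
After event 0: A_seq=1000 A_ack=330 B_seq=330 B_ack=1000
After event 1: A_seq=1000 A_ack=330 B_seq=330 B_ack=1000
After event 2: A_seq=1037 A_ack=330 B_seq=330 B_ack=1000
After event 3: A_seq=1130 A_ack=330 B_seq=330 B_ack=1000
After event 4: A_seq=1130 A_ack=330 B_seq=330 B_ack=1130
After event 5: A_seq=1130 A_ack=474 B_seq=474 B_ack=1130
After event 6: A_seq=1130 A_ack=549 B_seq=549 B_ack=1130

1130 549 549 1130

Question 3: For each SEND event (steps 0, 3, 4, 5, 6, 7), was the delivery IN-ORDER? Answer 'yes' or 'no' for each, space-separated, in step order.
Answer: yes no yes yes yes no

Derivation:
Step 0: SEND seq=200 -> in-order
Step 3: SEND seq=1037 -> out-of-order
Step 4: SEND seq=1000 -> in-order
Step 5: SEND seq=330 -> in-order
Step 6: SEND seq=474 -> in-order
Step 7: SEND seq=1000 -> out-of-order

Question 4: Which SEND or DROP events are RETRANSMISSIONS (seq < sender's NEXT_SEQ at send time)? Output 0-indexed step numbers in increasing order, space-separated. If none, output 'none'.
Step 0: SEND seq=200 -> fresh
Step 2: DROP seq=1000 -> fresh
Step 3: SEND seq=1037 -> fresh
Step 4: SEND seq=1000 -> retransmit
Step 5: SEND seq=330 -> fresh
Step 6: SEND seq=474 -> fresh
Step 7: SEND seq=1000 -> retransmit

Answer: 4 7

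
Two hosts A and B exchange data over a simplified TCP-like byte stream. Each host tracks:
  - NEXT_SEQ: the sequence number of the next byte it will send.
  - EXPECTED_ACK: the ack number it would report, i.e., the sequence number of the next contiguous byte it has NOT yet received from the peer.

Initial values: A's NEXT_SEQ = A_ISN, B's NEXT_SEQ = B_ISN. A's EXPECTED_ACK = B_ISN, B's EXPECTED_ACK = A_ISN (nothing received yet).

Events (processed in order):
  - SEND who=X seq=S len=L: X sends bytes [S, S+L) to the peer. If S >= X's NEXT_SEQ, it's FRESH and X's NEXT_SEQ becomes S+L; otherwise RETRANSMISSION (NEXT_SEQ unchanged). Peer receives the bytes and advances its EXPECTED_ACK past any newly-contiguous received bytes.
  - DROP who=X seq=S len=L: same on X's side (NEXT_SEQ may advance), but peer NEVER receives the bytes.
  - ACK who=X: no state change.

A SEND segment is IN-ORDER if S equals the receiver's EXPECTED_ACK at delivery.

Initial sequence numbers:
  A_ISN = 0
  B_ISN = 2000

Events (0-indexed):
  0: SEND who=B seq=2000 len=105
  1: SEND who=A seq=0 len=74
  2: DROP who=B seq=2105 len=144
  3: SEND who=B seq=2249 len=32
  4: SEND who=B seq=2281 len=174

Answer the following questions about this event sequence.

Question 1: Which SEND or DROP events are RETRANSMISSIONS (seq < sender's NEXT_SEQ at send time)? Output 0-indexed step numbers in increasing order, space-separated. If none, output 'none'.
Answer: none

Derivation:
Step 0: SEND seq=2000 -> fresh
Step 1: SEND seq=0 -> fresh
Step 2: DROP seq=2105 -> fresh
Step 3: SEND seq=2249 -> fresh
Step 4: SEND seq=2281 -> fresh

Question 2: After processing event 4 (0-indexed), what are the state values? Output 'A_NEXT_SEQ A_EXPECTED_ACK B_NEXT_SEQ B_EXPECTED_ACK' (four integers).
After event 0: A_seq=0 A_ack=2105 B_seq=2105 B_ack=0
After event 1: A_seq=74 A_ack=2105 B_seq=2105 B_ack=74
After event 2: A_seq=74 A_ack=2105 B_seq=2249 B_ack=74
After event 3: A_seq=74 A_ack=2105 B_seq=2281 B_ack=74
After event 4: A_seq=74 A_ack=2105 B_seq=2455 B_ack=74

74 2105 2455 74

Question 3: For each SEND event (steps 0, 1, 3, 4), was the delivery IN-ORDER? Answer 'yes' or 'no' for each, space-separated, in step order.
Step 0: SEND seq=2000 -> in-order
Step 1: SEND seq=0 -> in-order
Step 3: SEND seq=2249 -> out-of-order
Step 4: SEND seq=2281 -> out-of-order

Answer: yes yes no no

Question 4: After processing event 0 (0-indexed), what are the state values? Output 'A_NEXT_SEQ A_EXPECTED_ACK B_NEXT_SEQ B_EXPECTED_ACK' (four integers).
After event 0: A_seq=0 A_ack=2105 B_seq=2105 B_ack=0

0 2105 2105 0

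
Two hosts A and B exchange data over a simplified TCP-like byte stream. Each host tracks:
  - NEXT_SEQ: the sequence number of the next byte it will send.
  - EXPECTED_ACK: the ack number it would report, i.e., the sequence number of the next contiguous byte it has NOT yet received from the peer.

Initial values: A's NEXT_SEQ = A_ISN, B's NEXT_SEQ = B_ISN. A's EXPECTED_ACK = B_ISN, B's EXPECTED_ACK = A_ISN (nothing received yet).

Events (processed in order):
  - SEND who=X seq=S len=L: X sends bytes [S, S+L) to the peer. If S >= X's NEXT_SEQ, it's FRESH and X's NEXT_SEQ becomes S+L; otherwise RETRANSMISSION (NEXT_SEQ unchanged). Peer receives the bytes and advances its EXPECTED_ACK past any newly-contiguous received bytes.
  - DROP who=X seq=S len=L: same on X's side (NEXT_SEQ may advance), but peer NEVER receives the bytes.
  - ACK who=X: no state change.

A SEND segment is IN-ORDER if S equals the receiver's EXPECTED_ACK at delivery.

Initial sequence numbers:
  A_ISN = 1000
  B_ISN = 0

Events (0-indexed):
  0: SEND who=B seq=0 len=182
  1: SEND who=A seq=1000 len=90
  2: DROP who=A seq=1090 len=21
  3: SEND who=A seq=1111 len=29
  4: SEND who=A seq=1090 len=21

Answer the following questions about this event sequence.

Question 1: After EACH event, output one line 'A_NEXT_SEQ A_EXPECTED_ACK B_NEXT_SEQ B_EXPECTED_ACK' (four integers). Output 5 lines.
1000 182 182 1000
1090 182 182 1090
1111 182 182 1090
1140 182 182 1090
1140 182 182 1140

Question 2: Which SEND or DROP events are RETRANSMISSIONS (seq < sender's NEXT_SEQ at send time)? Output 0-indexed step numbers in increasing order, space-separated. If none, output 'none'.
Answer: 4

Derivation:
Step 0: SEND seq=0 -> fresh
Step 1: SEND seq=1000 -> fresh
Step 2: DROP seq=1090 -> fresh
Step 3: SEND seq=1111 -> fresh
Step 4: SEND seq=1090 -> retransmit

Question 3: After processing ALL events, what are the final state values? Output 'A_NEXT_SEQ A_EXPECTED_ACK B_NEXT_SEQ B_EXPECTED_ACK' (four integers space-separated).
After event 0: A_seq=1000 A_ack=182 B_seq=182 B_ack=1000
After event 1: A_seq=1090 A_ack=182 B_seq=182 B_ack=1090
After event 2: A_seq=1111 A_ack=182 B_seq=182 B_ack=1090
After event 3: A_seq=1140 A_ack=182 B_seq=182 B_ack=1090
After event 4: A_seq=1140 A_ack=182 B_seq=182 B_ack=1140

Answer: 1140 182 182 1140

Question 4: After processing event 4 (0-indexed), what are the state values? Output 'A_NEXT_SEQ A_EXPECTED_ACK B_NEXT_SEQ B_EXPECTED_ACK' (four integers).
After event 0: A_seq=1000 A_ack=182 B_seq=182 B_ack=1000
After event 1: A_seq=1090 A_ack=182 B_seq=182 B_ack=1090
After event 2: A_seq=1111 A_ack=182 B_seq=182 B_ack=1090
After event 3: A_seq=1140 A_ack=182 B_seq=182 B_ack=1090
After event 4: A_seq=1140 A_ack=182 B_seq=182 B_ack=1140

1140 182 182 1140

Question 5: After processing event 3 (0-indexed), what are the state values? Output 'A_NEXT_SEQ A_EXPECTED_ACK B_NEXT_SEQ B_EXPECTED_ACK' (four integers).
After event 0: A_seq=1000 A_ack=182 B_seq=182 B_ack=1000
After event 1: A_seq=1090 A_ack=182 B_seq=182 B_ack=1090
After event 2: A_seq=1111 A_ack=182 B_seq=182 B_ack=1090
After event 3: A_seq=1140 A_ack=182 B_seq=182 B_ack=1090

1140 182 182 1090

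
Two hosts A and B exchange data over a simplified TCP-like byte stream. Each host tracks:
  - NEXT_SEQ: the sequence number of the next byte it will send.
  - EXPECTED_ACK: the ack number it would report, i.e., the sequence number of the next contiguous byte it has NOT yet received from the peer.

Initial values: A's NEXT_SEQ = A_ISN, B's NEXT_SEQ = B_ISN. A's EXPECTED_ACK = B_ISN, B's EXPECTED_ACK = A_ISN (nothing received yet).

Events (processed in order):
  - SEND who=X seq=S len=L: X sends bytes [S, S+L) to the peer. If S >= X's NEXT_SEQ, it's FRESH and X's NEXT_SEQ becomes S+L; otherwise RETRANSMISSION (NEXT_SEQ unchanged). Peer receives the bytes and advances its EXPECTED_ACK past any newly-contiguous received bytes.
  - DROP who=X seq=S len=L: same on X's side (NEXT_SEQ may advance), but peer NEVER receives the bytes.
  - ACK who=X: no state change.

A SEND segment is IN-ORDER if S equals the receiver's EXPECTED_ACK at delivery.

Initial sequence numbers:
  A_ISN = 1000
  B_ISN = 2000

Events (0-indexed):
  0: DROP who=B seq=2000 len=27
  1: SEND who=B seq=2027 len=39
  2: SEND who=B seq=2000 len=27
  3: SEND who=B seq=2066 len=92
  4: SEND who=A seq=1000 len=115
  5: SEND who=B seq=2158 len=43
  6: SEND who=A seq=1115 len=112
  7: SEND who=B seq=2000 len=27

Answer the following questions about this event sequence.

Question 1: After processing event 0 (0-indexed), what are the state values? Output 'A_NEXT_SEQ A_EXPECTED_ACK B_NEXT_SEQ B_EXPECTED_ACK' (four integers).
After event 0: A_seq=1000 A_ack=2000 B_seq=2027 B_ack=1000

1000 2000 2027 1000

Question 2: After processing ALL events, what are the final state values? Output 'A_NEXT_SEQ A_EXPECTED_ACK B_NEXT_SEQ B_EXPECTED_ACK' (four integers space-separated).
After event 0: A_seq=1000 A_ack=2000 B_seq=2027 B_ack=1000
After event 1: A_seq=1000 A_ack=2000 B_seq=2066 B_ack=1000
After event 2: A_seq=1000 A_ack=2066 B_seq=2066 B_ack=1000
After event 3: A_seq=1000 A_ack=2158 B_seq=2158 B_ack=1000
After event 4: A_seq=1115 A_ack=2158 B_seq=2158 B_ack=1115
After event 5: A_seq=1115 A_ack=2201 B_seq=2201 B_ack=1115
After event 6: A_seq=1227 A_ack=2201 B_seq=2201 B_ack=1227
After event 7: A_seq=1227 A_ack=2201 B_seq=2201 B_ack=1227

Answer: 1227 2201 2201 1227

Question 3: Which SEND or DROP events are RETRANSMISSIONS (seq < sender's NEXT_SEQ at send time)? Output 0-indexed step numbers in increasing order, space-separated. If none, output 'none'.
Step 0: DROP seq=2000 -> fresh
Step 1: SEND seq=2027 -> fresh
Step 2: SEND seq=2000 -> retransmit
Step 3: SEND seq=2066 -> fresh
Step 4: SEND seq=1000 -> fresh
Step 5: SEND seq=2158 -> fresh
Step 6: SEND seq=1115 -> fresh
Step 7: SEND seq=2000 -> retransmit

Answer: 2 7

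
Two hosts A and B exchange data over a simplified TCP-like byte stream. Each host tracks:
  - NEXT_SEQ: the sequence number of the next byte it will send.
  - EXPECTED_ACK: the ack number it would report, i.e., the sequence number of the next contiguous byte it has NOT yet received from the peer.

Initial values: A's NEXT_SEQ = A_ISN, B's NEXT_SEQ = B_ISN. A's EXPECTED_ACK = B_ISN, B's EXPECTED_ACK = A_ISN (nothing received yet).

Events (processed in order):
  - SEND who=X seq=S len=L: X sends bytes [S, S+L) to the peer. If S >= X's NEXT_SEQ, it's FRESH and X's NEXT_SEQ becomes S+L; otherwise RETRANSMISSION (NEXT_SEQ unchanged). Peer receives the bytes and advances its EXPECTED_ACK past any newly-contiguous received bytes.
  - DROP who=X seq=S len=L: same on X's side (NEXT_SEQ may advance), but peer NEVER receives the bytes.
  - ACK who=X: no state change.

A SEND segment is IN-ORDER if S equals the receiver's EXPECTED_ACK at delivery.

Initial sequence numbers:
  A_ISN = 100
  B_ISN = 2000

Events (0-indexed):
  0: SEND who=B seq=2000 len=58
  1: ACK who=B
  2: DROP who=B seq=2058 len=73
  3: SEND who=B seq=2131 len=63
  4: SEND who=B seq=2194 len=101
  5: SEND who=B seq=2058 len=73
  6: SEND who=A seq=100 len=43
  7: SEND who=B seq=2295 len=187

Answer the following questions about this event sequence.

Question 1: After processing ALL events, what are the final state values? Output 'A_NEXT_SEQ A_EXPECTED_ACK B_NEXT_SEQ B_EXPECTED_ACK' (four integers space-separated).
Answer: 143 2482 2482 143

Derivation:
After event 0: A_seq=100 A_ack=2058 B_seq=2058 B_ack=100
After event 1: A_seq=100 A_ack=2058 B_seq=2058 B_ack=100
After event 2: A_seq=100 A_ack=2058 B_seq=2131 B_ack=100
After event 3: A_seq=100 A_ack=2058 B_seq=2194 B_ack=100
After event 4: A_seq=100 A_ack=2058 B_seq=2295 B_ack=100
After event 5: A_seq=100 A_ack=2295 B_seq=2295 B_ack=100
After event 6: A_seq=143 A_ack=2295 B_seq=2295 B_ack=143
After event 7: A_seq=143 A_ack=2482 B_seq=2482 B_ack=143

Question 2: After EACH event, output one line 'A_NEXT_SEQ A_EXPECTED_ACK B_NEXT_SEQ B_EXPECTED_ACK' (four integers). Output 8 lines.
100 2058 2058 100
100 2058 2058 100
100 2058 2131 100
100 2058 2194 100
100 2058 2295 100
100 2295 2295 100
143 2295 2295 143
143 2482 2482 143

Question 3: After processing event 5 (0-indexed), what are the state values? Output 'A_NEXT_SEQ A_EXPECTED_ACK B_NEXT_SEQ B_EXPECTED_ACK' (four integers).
After event 0: A_seq=100 A_ack=2058 B_seq=2058 B_ack=100
After event 1: A_seq=100 A_ack=2058 B_seq=2058 B_ack=100
After event 2: A_seq=100 A_ack=2058 B_seq=2131 B_ack=100
After event 3: A_seq=100 A_ack=2058 B_seq=2194 B_ack=100
After event 4: A_seq=100 A_ack=2058 B_seq=2295 B_ack=100
After event 5: A_seq=100 A_ack=2295 B_seq=2295 B_ack=100

100 2295 2295 100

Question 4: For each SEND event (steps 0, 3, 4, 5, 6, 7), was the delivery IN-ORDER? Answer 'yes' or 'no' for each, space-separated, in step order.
Step 0: SEND seq=2000 -> in-order
Step 3: SEND seq=2131 -> out-of-order
Step 4: SEND seq=2194 -> out-of-order
Step 5: SEND seq=2058 -> in-order
Step 6: SEND seq=100 -> in-order
Step 7: SEND seq=2295 -> in-order

Answer: yes no no yes yes yes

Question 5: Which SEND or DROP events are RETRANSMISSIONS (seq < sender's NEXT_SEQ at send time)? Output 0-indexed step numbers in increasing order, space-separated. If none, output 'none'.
Step 0: SEND seq=2000 -> fresh
Step 2: DROP seq=2058 -> fresh
Step 3: SEND seq=2131 -> fresh
Step 4: SEND seq=2194 -> fresh
Step 5: SEND seq=2058 -> retransmit
Step 6: SEND seq=100 -> fresh
Step 7: SEND seq=2295 -> fresh

Answer: 5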